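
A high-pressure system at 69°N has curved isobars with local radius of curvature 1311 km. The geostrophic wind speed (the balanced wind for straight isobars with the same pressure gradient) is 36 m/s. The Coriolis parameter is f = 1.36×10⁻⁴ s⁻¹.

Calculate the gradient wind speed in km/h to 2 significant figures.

180 km/h

Around a high, pressure-gradient force acts outward with centrifugal, so Coriolis balances both:
fV = (1/ρ)|∂P/∂n| + V²/R  →  V² − fR·V + fR·V_g = 0
With fR = 1.36×10⁻⁴ × 1311×10³ m = 178 m/s:
V = [fR − √((fR)² − 4 fR V_g)]/2 = [178 − √(178² − 4×178×36)]/2 = 50 m/s
Supergeostrophic (V > V_g = 36 m/s), as expected around a high.
Converting: 50 m/s × 3.6 = 180 km/h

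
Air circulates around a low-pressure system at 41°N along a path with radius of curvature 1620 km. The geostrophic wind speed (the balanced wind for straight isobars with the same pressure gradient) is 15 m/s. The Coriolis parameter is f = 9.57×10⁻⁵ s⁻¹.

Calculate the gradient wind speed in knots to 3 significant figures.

26.8 knots

Around a low, centrifugal force acts outward with Coriolis, so pressure-gradient force balances both:
(1/ρ)|∂P/∂n| = fV + V²/R  →  V² + fR·V − fR·V_g = 0
With fR = 9.57×10⁻⁵ × 1620×10³ m = 155 m/s:
V = [−fR + √((fR)² + 4 fR V_g)]/2 = [−155 + √(155² + 4×155×15)]/2 = 13.8 m/s
Subgeostrophic (V < V_g = 15 m/s), as expected around a low.
Converting: 13.8 m/s × 1.944 = 26.8 knots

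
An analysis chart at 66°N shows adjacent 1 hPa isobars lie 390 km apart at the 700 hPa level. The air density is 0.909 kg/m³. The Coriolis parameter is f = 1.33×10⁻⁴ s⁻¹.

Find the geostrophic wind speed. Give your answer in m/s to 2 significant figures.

Pressure gradient: |∂P/∂n| = 100 Pa / 390000 m = 2.56×10⁻⁴ Pa/m
Geostrophic balance (pressure-gradient force = Coriolis force):
V_g = (1/(fρ)) |∂P/∂n| = 2.56×10⁻⁴ / (1.33×10⁻⁴ × 0.909) = 2.12 m/s

2.1 m/s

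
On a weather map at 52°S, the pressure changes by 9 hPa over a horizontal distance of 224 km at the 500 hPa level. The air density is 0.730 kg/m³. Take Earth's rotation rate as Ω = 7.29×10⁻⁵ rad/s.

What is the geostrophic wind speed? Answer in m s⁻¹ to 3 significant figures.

47.9 m s⁻¹

Coriolis parameter at 52°S:
f = 2Ω sin φ = 2 × 7.29×10⁻⁵ × sin 52° = 1.15×10⁻⁴ s⁻¹
Pressure gradient: |∂P/∂n| = 900 Pa / 224000 m = 4.02×10⁻³ Pa/m
Geostrophic balance (pressure-gradient force = Coriolis force):
V_g = (1/(fρ)) |∂P/∂n| = 4.02×10⁻³ / (1.15×10⁻⁴ × 0.730) = 47.9 m/s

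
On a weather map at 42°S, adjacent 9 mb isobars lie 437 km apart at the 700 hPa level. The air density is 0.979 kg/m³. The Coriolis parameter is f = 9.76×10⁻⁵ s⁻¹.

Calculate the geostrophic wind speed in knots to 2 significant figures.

Pressure gradient: |∂P/∂n| = 900 Pa / 437000 m = 2.06×10⁻³ Pa/m
Geostrophic balance (pressure-gradient force = Coriolis force):
V_g = (1/(fρ)) |∂P/∂n| = 2.06×10⁻³ / (9.76×10⁻⁵ × 0.979) = 21.6 m/s
Converting: 21.6 m/s × 1.944 = 42 knots

42 knots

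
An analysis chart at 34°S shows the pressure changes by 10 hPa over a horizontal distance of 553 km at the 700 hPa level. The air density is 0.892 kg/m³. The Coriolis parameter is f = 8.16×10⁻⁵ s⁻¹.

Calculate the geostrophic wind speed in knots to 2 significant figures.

Pressure gradient: |∂P/∂n| = 1000 Pa / 553000 m = 1.81×10⁻³ Pa/m
Geostrophic balance (pressure-gradient force = Coriolis force):
V_g = (1/(fρ)) |∂P/∂n| = 1.81×10⁻³ / (8.16×10⁻⁵ × 0.892) = 24.8 m/s
Converting: 24.8 m/s × 1.944 = 48 knots

48 knots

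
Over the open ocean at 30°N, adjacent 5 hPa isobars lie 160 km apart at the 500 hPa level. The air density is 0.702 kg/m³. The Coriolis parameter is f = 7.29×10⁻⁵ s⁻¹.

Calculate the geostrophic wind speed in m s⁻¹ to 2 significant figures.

61 m s⁻¹

Pressure gradient: |∂P/∂n| = 500 Pa / 160000 m = 3.12×10⁻³ Pa/m
Geostrophic balance (pressure-gradient force = Coriolis force):
V_g = (1/(fρ)) |∂P/∂n| = 3.12×10⁻³ / (7.29×10⁻⁵ × 0.702) = 61.1 m/s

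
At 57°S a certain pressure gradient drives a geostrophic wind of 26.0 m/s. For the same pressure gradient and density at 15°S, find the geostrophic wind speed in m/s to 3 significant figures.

With the same pressure gradient and density, V_g ∝ 1/f ∝ 1/sin φ.
V₂ = V₁ · sin φ₁ / sin φ₂ = 26.0 × sin 57° / sin 15°
V₂ = 26.0 × 0.8387/0.2588 = 84.2 m/s

84.2 m/s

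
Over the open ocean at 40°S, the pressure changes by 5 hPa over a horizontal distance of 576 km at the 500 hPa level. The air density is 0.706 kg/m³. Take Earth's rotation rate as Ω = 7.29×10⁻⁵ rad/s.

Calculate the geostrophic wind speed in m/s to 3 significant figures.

13.1 m/s

Coriolis parameter at 40°S:
f = 2Ω sin φ = 2 × 7.29×10⁻⁵ × sin 40° = 9.37×10⁻⁵ s⁻¹
Pressure gradient: |∂P/∂n| = 500 Pa / 576000 m = 8.68×10⁻⁴ Pa/m
Geostrophic balance (pressure-gradient force = Coriolis force):
V_g = (1/(fρ)) |∂P/∂n| = 8.68×10⁻⁴ / (9.37×10⁻⁵ × 0.706) = 13.1 m/s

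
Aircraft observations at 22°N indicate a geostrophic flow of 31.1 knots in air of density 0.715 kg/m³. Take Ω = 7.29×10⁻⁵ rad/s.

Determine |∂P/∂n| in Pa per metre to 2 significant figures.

Coriolis parameter at 22°N:
f = 2Ω sin φ = 2 × 7.29×10⁻⁵ × sin 22° = 5.46×10⁻⁵ s⁻¹
Wind speed in SI: 31.1 knots = 16.0 m/s
Geostrophic balance rearranged: |∂P/∂n| = f ρ V_g
|∂P/∂n| = 5.46×10⁻⁵ × 0.715 × 16.0 = 6.25×10⁻⁴ Pa/m

6.2×10⁻⁴ Pa/m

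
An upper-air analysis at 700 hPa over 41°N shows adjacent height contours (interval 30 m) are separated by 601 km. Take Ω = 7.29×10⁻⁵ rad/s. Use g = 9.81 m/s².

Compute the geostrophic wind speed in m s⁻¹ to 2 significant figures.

Coriolis parameter at 41°N:
f = 2Ω sin φ = 2 × 7.29×10⁻⁵ × sin 41° = 9.57×10⁻⁵ s⁻¹
Height gradient: |∂Z/∂n| = 30 m / 601000 m = 4.99×10⁻⁵
On a pressure surface, geostrophic balance gives V_g = (g/f)|∂Z/∂n|:
V_g = 9.81 × 4.99×10⁻⁵ / 9.57×10⁻⁵ = 5.12 m/s

5.1 m s⁻¹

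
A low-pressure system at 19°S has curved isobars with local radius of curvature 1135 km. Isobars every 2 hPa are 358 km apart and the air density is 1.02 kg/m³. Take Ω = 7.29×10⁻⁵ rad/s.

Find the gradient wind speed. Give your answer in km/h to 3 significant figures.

35.2 km/h

Coriolis parameter at 19°S:
f = 2Ω sin φ = 2 × 7.29×10⁻⁵ × sin 19° = 4.75×10⁻⁵ s⁻¹
Pressure gradient: |∂P/∂n| = 200 Pa / 358000 m = 5.59×10⁻⁴ Pa/m
Geostrophic speed: V_g = |∂P/∂n|/(fρ) = 5.59×10⁻⁴/(4.75×10⁻⁵ × 1.02) = 11.5 m/s
Around a low, centrifugal force acts outward with Coriolis, so pressure-gradient force balances both:
(1/ρ)|∂P/∂n| = fV + V²/R  →  V² + fR·V − fR·V_g = 0
With fR = 4.75×10⁻⁵ × 1135×10³ m = 53.9 m/s:
V = [−fR + √((fR)² + 4 fR V_g)]/2 = [−53.9 + √(53.9² + 4×53.9×11.5)]/2 = 9.77 m/s
Subgeostrophic (V < V_g = 11.5 m/s), as expected around a low.
Converting: 9.77 m/s × 3.6 = 35.2 km/h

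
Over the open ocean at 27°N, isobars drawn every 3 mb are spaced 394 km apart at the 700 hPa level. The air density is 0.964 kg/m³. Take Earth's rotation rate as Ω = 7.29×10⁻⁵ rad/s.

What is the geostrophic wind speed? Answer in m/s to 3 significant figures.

11.9 m/s

Coriolis parameter at 27°N:
f = 2Ω sin φ = 2 × 7.29×10⁻⁵ × sin 27° = 6.62×10⁻⁵ s⁻¹
Pressure gradient: |∂P/∂n| = 300 Pa / 394000 m = 7.61×10⁻⁴ Pa/m
Geostrophic balance (pressure-gradient force = Coriolis force):
V_g = (1/(fρ)) |∂P/∂n| = 7.61×10⁻⁴ / (6.62×10⁻⁵ × 0.964) = 11.9 m/s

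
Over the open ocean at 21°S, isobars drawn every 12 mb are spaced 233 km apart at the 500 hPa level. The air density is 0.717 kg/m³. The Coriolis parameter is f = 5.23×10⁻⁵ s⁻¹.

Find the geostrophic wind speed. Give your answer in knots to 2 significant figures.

270 knots

Pressure gradient: |∂P/∂n| = 1200 Pa / 233000 m = 5.15×10⁻³ Pa/m
Geostrophic balance (pressure-gradient force = Coriolis force):
V_g = (1/(fρ)) |∂P/∂n| = 5.15×10⁻³ / (5.23×10⁻⁵ × 0.717) = 137 m/s
Converting: 137 m/s × 1.944 = 270 knots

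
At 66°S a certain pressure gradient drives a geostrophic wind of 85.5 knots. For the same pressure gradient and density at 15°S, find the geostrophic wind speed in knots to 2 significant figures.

300 knots

With the same pressure gradient and density, V_g ∝ 1/f ∝ 1/sin φ.
V₂ = V₁ · sin φ₁ / sin φ₂ = 85.5 × sin 66° / sin 15°
V₂ = 85.5 × 0.9135/0.2588 = 300 knots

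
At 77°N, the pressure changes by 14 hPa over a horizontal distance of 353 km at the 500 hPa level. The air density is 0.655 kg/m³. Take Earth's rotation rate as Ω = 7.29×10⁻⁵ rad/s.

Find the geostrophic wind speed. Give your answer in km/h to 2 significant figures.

150 km/h

Coriolis parameter at 77°N:
f = 2Ω sin φ = 2 × 7.29×10⁻⁵ × sin 77° = 1.42×10⁻⁴ s⁻¹
Pressure gradient: |∂P/∂n| = 1400 Pa / 353000 m = 3.97×10⁻³ Pa/m
Geostrophic balance (pressure-gradient force = Coriolis force):
V_g = (1/(fρ)) |∂P/∂n| = 3.97×10⁻³ / (1.42×10⁻⁴ × 0.655) = 42.6 m/s
Converting: 42.6 m/s × 3.6 = 150 km/h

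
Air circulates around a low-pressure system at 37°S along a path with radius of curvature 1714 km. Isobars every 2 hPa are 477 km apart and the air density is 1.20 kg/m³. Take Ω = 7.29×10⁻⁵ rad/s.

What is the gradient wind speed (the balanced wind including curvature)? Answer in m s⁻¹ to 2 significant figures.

3.9 m s⁻¹

Coriolis parameter at 37°S:
f = 2Ω sin φ = 2 × 7.29×10⁻⁵ × sin 37° = 8.77×10⁻⁵ s⁻¹
Pressure gradient: |∂P/∂n| = 200 Pa / 477000 m = 4.19×10⁻⁴ Pa/m
Geostrophic speed: V_g = |∂P/∂n|/(fρ) = 4.19×10⁻⁴/(8.77×10⁻⁵ × 1.20) = 3.98 m/s
Around a low, centrifugal force acts outward with Coriolis, so pressure-gradient force balances both:
(1/ρ)|∂P/∂n| = fV + V²/R  →  V² + fR·V − fR·V_g = 0
With fR = 8.77×10⁻⁵ × 1714×10³ m = 150 m/s:
V = [−fR + √((fR)² + 4 fR V_g)]/2 = [−150 + √(150² + 4×150×3.98)]/2 = 3.88 m/s
Subgeostrophic (V < V_g = 3.98 m/s), as expected around a low.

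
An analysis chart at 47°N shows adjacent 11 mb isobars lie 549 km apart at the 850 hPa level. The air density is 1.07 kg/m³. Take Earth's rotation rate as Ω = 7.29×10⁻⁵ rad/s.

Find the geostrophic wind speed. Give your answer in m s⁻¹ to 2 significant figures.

18 m s⁻¹

Coriolis parameter at 47°N:
f = 2Ω sin φ = 2 × 7.29×10⁻⁵ × sin 47° = 1.07×10⁻⁴ s⁻¹
Pressure gradient: |∂P/∂n| = 1100 Pa / 549000 m = 2.00×10⁻³ Pa/m
Geostrophic balance (pressure-gradient force = Coriolis force):
V_g = (1/(fρ)) |∂P/∂n| = 2.00×10⁻³ / (1.07×10⁻⁴ × 1.07) = 17.6 m/s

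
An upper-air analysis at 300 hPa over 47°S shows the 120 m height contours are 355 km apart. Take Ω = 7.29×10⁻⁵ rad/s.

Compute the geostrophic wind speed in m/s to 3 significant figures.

Coriolis parameter at 47°S:
f = 2Ω sin φ = 2 × 7.29×10⁻⁵ × sin 47° = 1.07×10⁻⁴ s⁻¹
Height gradient: |∂Z/∂n| = 120 m / 355000 m = 3.38×10⁻⁴
On a pressure surface, geostrophic balance gives V_g = (g/f)|∂Z/∂n|:
V_g = 9.81 × 3.38×10⁻⁴ / 1.07×10⁻⁴ = 31.1 m/s

31.1 m/s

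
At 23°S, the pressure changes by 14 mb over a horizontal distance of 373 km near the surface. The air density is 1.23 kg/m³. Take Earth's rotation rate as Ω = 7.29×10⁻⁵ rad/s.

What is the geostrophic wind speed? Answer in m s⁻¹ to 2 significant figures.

54 m s⁻¹

Coriolis parameter at 23°S:
f = 2Ω sin φ = 2 × 7.29×10⁻⁵ × sin 23° = 5.70×10⁻⁵ s⁻¹
Pressure gradient: |∂P/∂n| = 1400 Pa / 373000 m = 3.75×10⁻³ Pa/m
Geostrophic balance (pressure-gradient force = Coriolis force):
V_g = (1/(fρ)) |∂P/∂n| = 3.75×10⁻³ / (5.70×10⁻⁵ × 1.23) = 53.6 m/s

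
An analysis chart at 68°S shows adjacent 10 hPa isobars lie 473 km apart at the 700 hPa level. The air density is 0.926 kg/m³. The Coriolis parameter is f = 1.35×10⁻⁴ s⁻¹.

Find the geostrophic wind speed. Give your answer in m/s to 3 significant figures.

Pressure gradient: |∂P/∂n| = 1000 Pa / 473000 m = 2.11×10⁻³ Pa/m
Geostrophic balance (pressure-gradient force = Coriolis force):
V_g = (1/(fρ)) |∂P/∂n| = 2.11×10⁻³ / (1.35×10⁻⁴ × 0.926) = 16.9 m/s

16.9 m/s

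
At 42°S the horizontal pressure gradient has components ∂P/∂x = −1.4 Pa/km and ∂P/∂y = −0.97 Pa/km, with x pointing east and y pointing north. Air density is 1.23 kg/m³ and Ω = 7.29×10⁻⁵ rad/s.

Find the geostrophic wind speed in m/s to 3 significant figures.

Coriolis parameter at 42°S:
f = 2Ω sin φ = 2 × 7.29×10⁻⁵ × sin 42° = 9.76×10⁻⁵ s⁻¹
In the Southern Hemisphere f is negative: f = −9.76×10⁻⁵ s⁻¹.
Component geostrophic relations (x east, y north):
u_g = −(1/(fρ)) ∂P/∂y,  v_g = (1/(fρ)) ∂P/∂x
u_g = −(−0.97×10⁻³)/(−9.76×10⁻⁵ × 1.23) = −8.08 m/s;  v_g = (−1.4×10⁻³)/(−9.76×10⁻⁵ × 1.23) = 11.7 m/s
|V_g| = √(u_g² + v_g²) = 14.2 m/s

14.2 m/s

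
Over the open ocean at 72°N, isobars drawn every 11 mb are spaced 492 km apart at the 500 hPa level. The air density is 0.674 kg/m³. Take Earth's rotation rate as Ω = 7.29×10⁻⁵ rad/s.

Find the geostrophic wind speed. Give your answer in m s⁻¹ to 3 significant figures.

Coriolis parameter at 72°N:
f = 2Ω sin φ = 2 × 7.29×10⁻⁵ × sin 72° = 1.39×10⁻⁴ s⁻¹
Pressure gradient: |∂P/∂n| = 1100 Pa / 492000 m = 2.24×10⁻³ Pa/m
Geostrophic balance (pressure-gradient force = Coriolis force):
V_g = (1/(fρ)) |∂P/∂n| = 2.24×10⁻³ / (1.39×10⁻⁴ × 0.674) = 23.9 m/s

23.9 m s⁻¹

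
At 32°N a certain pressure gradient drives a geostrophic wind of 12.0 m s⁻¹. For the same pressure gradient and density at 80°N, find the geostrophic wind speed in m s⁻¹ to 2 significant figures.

6.5 m s⁻¹

With the same pressure gradient and density, V_g ∝ 1/f ∝ 1/sin φ.
V₂ = V₁ · sin φ₁ / sin φ₂ = 12.0 × sin 32° / sin 80°
V₂ = 12.0 × 0.5299/0.9848 = 6.5 m s⁻¹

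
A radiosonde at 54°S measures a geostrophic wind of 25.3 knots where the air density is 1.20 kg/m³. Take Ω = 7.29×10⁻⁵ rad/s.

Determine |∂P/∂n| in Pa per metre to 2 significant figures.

1.8×10⁻³ Pa/m

Coriolis parameter at 54°S:
f = 2Ω sin φ = 2 × 7.29×10⁻⁵ × sin 54° = 1.18×10⁻⁴ s⁻¹
Wind speed in SI: 25.3 knots = 13.0 m/s
Geostrophic balance rearranged: |∂P/∂n| = f ρ V_g
|∂P/∂n| = 1.18×10⁻⁴ × 1.20 × 13.0 = 1.84×10⁻³ Pa/m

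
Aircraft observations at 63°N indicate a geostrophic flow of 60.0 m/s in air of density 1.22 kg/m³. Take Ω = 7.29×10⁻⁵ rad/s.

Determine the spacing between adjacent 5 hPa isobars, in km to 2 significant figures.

Coriolis parameter at 63°N:
f = 2Ω sin φ = 2 × 7.29×10⁻⁵ × sin 63° = 1.30×10⁻⁴ s⁻¹
Geostrophic balance rearranged: |∂P/∂n| = f ρ V_g
|∂P/∂n| = 1.30×10⁻⁴ × 1.22 × 60.0 = 9.51×10⁻³ Pa/m
Isobar spacing: Δn = ΔP/|∂P/∂n| = 500 Pa / 9.51×10⁻³ Pa/m = 52580 m ≈ 53 km

53 km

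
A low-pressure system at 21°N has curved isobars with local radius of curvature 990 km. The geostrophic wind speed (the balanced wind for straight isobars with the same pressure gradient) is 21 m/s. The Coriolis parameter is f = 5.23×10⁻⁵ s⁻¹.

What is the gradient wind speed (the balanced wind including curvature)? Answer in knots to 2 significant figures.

31 knots

Around a low, centrifugal force acts outward with Coriolis, so pressure-gradient force balances both:
(1/ρ)|∂P/∂n| = fV + V²/R  →  V² + fR·V − fR·V_g = 0
With fR = 5.23×10⁻⁵ × 990×10³ m = 51.8 m/s:
V = [−fR + √((fR)² + 4 fR V_g)]/2 = [−51.8 + √(51.8² + 4×51.8×21)]/2 = 16 m/s
Subgeostrophic (V < V_g = 21 m/s), as expected around a low.
Converting: 16 m/s × 1.944 = 31 knots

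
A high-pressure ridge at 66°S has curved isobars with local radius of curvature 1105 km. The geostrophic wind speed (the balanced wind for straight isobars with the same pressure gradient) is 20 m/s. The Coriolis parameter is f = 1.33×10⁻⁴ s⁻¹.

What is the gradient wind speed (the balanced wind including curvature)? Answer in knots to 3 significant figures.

46.4 knots

Around a high, pressure-gradient force acts outward with centrifugal, so Coriolis balances both:
fV = (1/ρ)|∂P/∂n| + V²/R  →  V² − fR·V + fR·V_g = 0
With fR = 1.33×10⁻⁴ × 1105×10³ m = 147 m/s:
V = [fR − √((fR)² − 4 fR V_g)]/2 = [147 − √(147² − 4×147×20)]/2 = 23.9 m/s
Supergeostrophic (V > V_g = 20 m/s), as expected around a high.
Converting: 23.9 m/s × 1.944 = 46.4 knots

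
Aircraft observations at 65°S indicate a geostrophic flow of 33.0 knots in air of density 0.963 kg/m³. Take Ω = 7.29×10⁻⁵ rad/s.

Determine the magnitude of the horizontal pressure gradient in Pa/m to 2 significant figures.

2.2×10⁻³ Pa/m

Coriolis parameter at 65°S:
f = 2Ω sin φ = 2 × 7.29×10⁻⁵ × sin 65° = 1.32×10⁻⁴ s⁻¹
Wind speed in SI: 33.0 knots = 17.0 m/s
Geostrophic balance rearranged: |∂P/∂n| = f ρ V_g
|∂P/∂n| = 1.32×10⁻⁴ × 0.963 × 17.0 = 2.16×10⁻³ Pa/m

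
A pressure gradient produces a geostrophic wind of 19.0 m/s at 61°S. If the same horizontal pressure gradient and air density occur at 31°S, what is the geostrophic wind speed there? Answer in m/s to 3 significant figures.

32.3 m/s

With the same pressure gradient and density, V_g ∝ 1/f ∝ 1/sin φ.
V₂ = V₁ · sin φ₁ / sin φ₂ = 19.0 × sin 61° / sin 31°
V₂ = 19.0 × 0.8746/0.5150 = 32.3 m/s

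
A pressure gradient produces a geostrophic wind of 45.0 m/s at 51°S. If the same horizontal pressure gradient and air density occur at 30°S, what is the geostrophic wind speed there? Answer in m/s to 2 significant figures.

70 m/s

With the same pressure gradient and density, V_g ∝ 1/f ∝ 1/sin φ.
V₂ = V₁ · sin φ₁ / sin φ₂ = 45.0 × sin 51° / sin 30°
V₂ = 45.0 × 0.7771/0.5000 = 70 m/s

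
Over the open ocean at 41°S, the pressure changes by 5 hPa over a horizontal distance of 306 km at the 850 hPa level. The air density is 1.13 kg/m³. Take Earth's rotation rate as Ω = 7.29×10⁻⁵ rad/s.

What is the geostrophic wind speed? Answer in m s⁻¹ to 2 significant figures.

15 m s⁻¹

Coriolis parameter at 41°S:
f = 2Ω sin φ = 2 × 7.29×10⁻⁵ × sin 41° = 9.57×10⁻⁵ s⁻¹
Pressure gradient: |∂P/∂n| = 500 Pa / 306000 m = 1.63×10⁻³ Pa/m
Geostrophic balance (pressure-gradient force = Coriolis force):
V_g = (1/(fρ)) |∂P/∂n| = 1.63×10⁻³ / (9.57×10⁻⁵ × 1.13) = 15.1 m/s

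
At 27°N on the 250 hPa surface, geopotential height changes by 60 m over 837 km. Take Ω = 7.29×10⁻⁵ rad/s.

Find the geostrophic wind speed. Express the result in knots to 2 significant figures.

Coriolis parameter at 27°N:
f = 2Ω sin φ = 2 × 7.29×10⁻⁵ × sin 27° = 6.62×10⁻⁵ s⁻¹
Height gradient: |∂Z/∂n| = 60 m / 837000 m = 7.17×10⁻⁵
On a pressure surface, geostrophic balance gives V_g = (g/f)|∂Z/∂n|:
V_g = 9.81 × 7.17×10⁻⁵ / 6.62×10⁻⁵ = 10.6 m/s
Converting: 10.6 m/s × 1.944 = 21 knots

21 knots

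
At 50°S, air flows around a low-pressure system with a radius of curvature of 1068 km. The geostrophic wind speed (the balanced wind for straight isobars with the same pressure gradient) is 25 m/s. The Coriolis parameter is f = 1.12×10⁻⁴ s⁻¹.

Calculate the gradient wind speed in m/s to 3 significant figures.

21.2 m/s

Around a low, centrifugal force acts outward with Coriolis, so pressure-gradient force balances both:
(1/ρ)|∂P/∂n| = fV + V²/R  →  V² + fR·V − fR·V_g = 0
With fR = 1.12×10⁻⁴ × 1068×10³ m = 120 m/s:
V = [−fR + √((fR)² + 4 fR V_g)]/2 = [−120 + √(120² + 4×120×25)]/2 = 21.2 m/s
Subgeostrophic (V < V_g = 25 m/s), as expected around a low.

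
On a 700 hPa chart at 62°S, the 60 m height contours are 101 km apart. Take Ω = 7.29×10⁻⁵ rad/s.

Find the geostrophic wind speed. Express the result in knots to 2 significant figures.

Coriolis parameter at 62°S:
f = 2Ω sin φ = 2 × 7.29×10⁻⁵ × sin 62° = 1.29×10⁻⁴ s⁻¹
Height gradient: |∂Z/∂n| = 60 m / 101000 m = 5.94×10⁻⁴
On a pressure surface, geostrophic balance gives V_g = (g/f)|∂Z/∂n|:
V_g = 9.81 × 5.94×10⁻⁴ / 1.29×10⁻⁴ = 45.3 m/s
Converting: 45.3 m/s × 1.944 = 88 knots

88 knots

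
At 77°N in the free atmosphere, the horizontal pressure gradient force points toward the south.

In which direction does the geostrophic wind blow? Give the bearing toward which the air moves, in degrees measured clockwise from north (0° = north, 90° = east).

The pressure-gradient force points toward the south (bearing 180°).
Geostrophic balance: in the Northern Hemisphere the Coriolis force deflects motion to the right, so the geostrophic wind blows 90° to the right of the pressure-gradient force (low pressure on the left).
Rotating 180° by 90° clockwise gives 270° — the wind blows toward the west.

270°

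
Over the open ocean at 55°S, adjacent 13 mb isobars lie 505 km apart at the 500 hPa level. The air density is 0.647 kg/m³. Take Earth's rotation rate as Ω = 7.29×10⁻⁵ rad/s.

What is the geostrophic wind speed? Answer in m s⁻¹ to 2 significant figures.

Coriolis parameter at 55°S:
f = 2Ω sin φ = 2 × 7.29×10⁻⁵ × sin 55° = 1.19×10⁻⁴ s⁻¹
Pressure gradient: |∂P/∂n| = 1300 Pa / 505000 m = 2.57×10⁻³ Pa/m
Geostrophic balance (pressure-gradient force = Coriolis force):
V_g = (1/(fρ)) |∂P/∂n| = 2.57×10⁻³ / (1.19×10⁻⁴ × 0.647) = 33.3 m/s

33 m s⁻¹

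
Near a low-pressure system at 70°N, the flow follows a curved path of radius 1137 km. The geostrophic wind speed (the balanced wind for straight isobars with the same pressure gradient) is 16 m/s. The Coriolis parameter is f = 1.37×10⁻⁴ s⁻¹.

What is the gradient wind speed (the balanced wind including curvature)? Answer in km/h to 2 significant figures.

Around a low, centrifugal force acts outward with Coriolis, so pressure-gradient force balances both:
(1/ρ)|∂P/∂n| = fV + V²/R  →  V² + fR·V − fR·V_g = 0
With fR = 1.37×10⁻⁴ × 1137×10³ m = 156 m/s:
V = [−fR + √((fR)² + 4 fR V_g)]/2 = [−156 + √(156² + 4×156×16)]/2 = 14.6 m/s
Subgeostrophic (V < V_g = 16 m/s), as expected around a low.
Converting: 14.6 m/s × 3.6 = 53 km/h

53 km/h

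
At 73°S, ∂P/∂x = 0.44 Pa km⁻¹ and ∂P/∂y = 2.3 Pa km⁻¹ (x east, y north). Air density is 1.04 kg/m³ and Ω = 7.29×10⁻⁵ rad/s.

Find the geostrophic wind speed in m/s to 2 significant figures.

16 m/s

Coriolis parameter at 73°S:
f = 2Ω sin φ = 2 × 7.29×10⁻⁵ × sin 73° = 1.39×10⁻⁴ s⁻¹
In the Southern Hemisphere f is negative: f = −1.39×10⁻⁴ s⁻¹.
Component geostrophic relations (x east, y north):
u_g = −(1/(fρ)) ∂P/∂y,  v_g = (1/(fρ)) ∂P/∂x
u_g = −(2.3×10⁻³)/(−1.39×10⁻⁴ × 1.04) = 15.9 m/s;  v_g = (0.44×10⁻³)/(−1.39×10⁻⁴ × 1.04) = −3.03 m/s
|V_g| = √(u_g² + v_g²) = 16.1 m/s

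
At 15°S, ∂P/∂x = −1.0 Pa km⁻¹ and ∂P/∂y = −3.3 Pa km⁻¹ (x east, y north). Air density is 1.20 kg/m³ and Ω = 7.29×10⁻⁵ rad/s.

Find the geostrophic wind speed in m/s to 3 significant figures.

76.1 m/s

Coriolis parameter at 15°S:
f = 2Ω sin φ = 2 × 7.29×10⁻⁵ × sin 15° = 3.77×10⁻⁵ s⁻¹
In the Southern Hemisphere f is negative: f = −3.77×10⁻⁵ s⁻¹.
Component geostrophic relations (x east, y north):
u_g = −(1/(fρ)) ∂P/∂y,  v_g = (1/(fρ)) ∂P/∂x
u_g = −(−3.3×10⁻³)/(−3.77×10⁻⁵ × 1.20) = −72.9 m/s;  v_g = (−1.0×10⁻³)/(−3.77×10⁻⁵ × 1.20) = 22.1 m/s
|V_g| = √(u_g² + v_g²) = 76.1 m/s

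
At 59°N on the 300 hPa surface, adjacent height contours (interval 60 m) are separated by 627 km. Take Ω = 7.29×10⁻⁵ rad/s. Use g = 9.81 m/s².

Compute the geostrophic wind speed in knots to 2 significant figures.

Coriolis parameter at 59°N:
f = 2Ω sin φ = 2 × 7.29×10⁻⁵ × sin 59° = 1.25×10⁻⁴ s⁻¹
Height gradient: |∂Z/∂n| = 60 m / 627000 m = 9.57×10⁻⁵
On a pressure surface, geostrophic balance gives V_g = (g/f)|∂Z/∂n|:
V_g = 9.81 × 9.57×10⁻⁵ / 1.25×10⁻⁴ = 7.51 m/s
Converting: 7.51 m/s × 1.944 = 15 knots

15 knots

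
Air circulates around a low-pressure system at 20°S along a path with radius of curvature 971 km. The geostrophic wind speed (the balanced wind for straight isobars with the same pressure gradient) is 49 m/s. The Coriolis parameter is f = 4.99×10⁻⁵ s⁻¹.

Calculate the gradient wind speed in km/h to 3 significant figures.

Around a low, centrifugal force acts outward with Coriolis, so pressure-gradient force balances both:
(1/ρ)|∂P/∂n| = fV + V²/R  →  V² + fR·V − fR·V_g = 0
With fR = 4.99×10⁻⁵ × 971×10³ m = 48.5 m/s:
V = [−fR + √((fR)² + 4 fR V_g)]/2 = [−48.5 + √(48.5² + 4×48.5×49)]/2 = 30.2 m/s
Subgeostrophic (V < V_g = 49 m/s), as expected around a low.
Converting: 30.2 m/s × 3.6 = 109 km/h

109 km/h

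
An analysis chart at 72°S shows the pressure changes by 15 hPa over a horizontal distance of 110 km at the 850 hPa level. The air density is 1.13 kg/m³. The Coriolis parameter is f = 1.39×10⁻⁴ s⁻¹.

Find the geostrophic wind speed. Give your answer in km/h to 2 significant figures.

Pressure gradient: |∂P/∂n| = 1500 Pa / 110000 m = 1.36×10⁻² Pa/m
Geostrophic balance (pressure-gradient force = Coriolis force):
V_g = (1/(fρ)) |∂P/∂n| = 1.36×10⁻² / (1.39×10⁻⁴ × 1.13) = 86.8 m/s
Converting: 86.8 m/s × 3.6 = 310 km/h

310 km/h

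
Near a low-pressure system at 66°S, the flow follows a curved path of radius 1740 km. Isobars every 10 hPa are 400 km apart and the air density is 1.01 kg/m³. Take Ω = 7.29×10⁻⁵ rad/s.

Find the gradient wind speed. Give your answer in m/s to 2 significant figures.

17 m/s

Coriolis parameter at 66°S:
f = 2Ω sin φ = 2 × 7.29×10⁻⁵ × sin 66° = 1.33×10⁻⁴ s⁻¹
Pressure gradient: |∂P/∂n| = 1000 Pa / 400000 m = 2.50×10⁻³ Pa/m
Geostrophic speed: V_g = |∂P/∂n|/(fρ) = 2.50×10⁻³/(1.33×10⁻⁴ × 1.01) = 18.6 m/s
Around a low, centrifugal force acts outward with Coriolis, so pressure-gradient force balances both:
(1/ρ)|∂P/∂n| = fV + V²/R  →  V² + fR·V − fR·V_g = 0
With fR = 1.33×10⁻⁴ × 1740×10³ m = 232 m/s:
V = [−fR + √((fR)² + 4 fR V_g)]/2 = [−232 + √(232² + 4×232×18.6)]/2 = 17.3 m/s
Subgeostrophic (V < V_g = 18.6 m/s), as expected around a low.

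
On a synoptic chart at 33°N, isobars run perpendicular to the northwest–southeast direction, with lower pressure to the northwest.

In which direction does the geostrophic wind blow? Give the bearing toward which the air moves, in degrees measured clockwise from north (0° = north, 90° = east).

045°

The pressure-gradient force points toward the northwest (bearing 315°).
Geostrophic balance: in the Northern Hemisphere the Coriolis force deflects motion to the right, so the geostrophic wind blows 90° to the right of the pressure-gradient force (low pressure on the left).
Rotating 315° by 90° clockwise gives 045° — the wind blows toward the northeast.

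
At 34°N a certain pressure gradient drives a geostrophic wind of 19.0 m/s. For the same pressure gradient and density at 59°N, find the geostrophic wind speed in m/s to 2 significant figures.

With the same pressure gradient and density, V_g ∝ 1/f ∝ 1/sin φ.
V₂ = V₁ · sin φ₁ / sin φ₂ = 19.0 × sin 34° / sin 59°
V₂ = 19.0 × 0.5592/0.8572 = 12 m/s

12 m/s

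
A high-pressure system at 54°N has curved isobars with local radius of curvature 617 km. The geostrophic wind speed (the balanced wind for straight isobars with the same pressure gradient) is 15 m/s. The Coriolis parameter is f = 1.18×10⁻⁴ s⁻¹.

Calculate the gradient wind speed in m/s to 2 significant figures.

21 m/s

Around a high, pressure-gradient force acts outward with centrifugal, so Coriolis balances both:
fV = (1/ρ)|∂P/∂n| + V²/R  →  V² − fR·V + fR·V_g = 0
With fR = 1.18×10⁻⁴ × 617×10³ m = 72.8 m/s:
V = [fR − √((fR)² − 4 fR V_g)]/2 = [72.8 − √(72.8² − 4×72.8×15)]/2 = 21.1 m/s
Supergeostrophic (V > V_g = 15 m/s), as expected around a high.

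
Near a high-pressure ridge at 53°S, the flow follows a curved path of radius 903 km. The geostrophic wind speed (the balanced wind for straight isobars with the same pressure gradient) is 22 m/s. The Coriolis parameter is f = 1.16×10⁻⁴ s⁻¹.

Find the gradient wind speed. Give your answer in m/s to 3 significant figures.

31.4 m/s

Around a high, pressure-gradient force acts outward with centrifugal, so Coriolis balances both:
fV = (1/ρ)|∂P/∂n| + V²/R  →  V² − fR·V + fR·V_g = 0
With fR = 1.16×10⁻⁴ × 903×10³ m = 105 m/s:
V = [fR − √((fR)² − 4 fR V_g)]/2 = [105 − √(105² − 4×105×22)]/2 = 31.4 m/s
Supergeostrophic (V > V_g = 22 m/s), as expected around a high.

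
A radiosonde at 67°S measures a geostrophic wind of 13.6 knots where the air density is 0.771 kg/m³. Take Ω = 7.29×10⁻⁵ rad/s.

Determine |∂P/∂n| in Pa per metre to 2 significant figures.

Coriolis parameter at 67°S:
f = 2Ω sin φ = 2 × 7.29×10⁻⁵ × sin 67° = 1.34×10⁻⁴ s⁻¹
Wind speed in SI: 13.6 knots = 7.00 m/s
Geostrophic balance rearranged: |∂P/∂n| = f ρ V_g
|∂P/∂n| = 1.34×10⁻⁴ × 0.771 × 7.00 = 7.24×10⁻⁴ Pa/m

7.2×10⁻⁴ Pa/m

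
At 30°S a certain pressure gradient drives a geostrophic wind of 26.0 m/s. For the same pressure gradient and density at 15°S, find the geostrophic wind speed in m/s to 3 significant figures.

With the same pressure gradient and density, V_g ∝ 1/f ∝ 1/sin φ.
V₂ = V₁ · sin φ₁ / sin φ₂ = 26.0 × sin 30° / sin 15°
V₂ = 26.0 × 0.5000/0.2588 = 50.2 m/s

50.2 m/s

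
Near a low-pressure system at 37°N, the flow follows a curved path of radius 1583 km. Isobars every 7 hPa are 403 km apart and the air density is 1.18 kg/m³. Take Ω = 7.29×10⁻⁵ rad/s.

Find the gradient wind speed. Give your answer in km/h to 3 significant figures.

54.5 km/h

Coriolis parameter at 37°N:
f = 2Ω sin φ = 2 × 7.29×10⁻⁵ × sin 37° = 8.77×10⁻⁵ s⁻¹
Pressure gradient: |∂P/∂n| = 700 Pa / 403000 m = 1.74×10⁻³ Pa/m
Geostrophic speed: V_g = |∂P/∂n|/(fρ) = 1.74×10⁻³/(8.77×10⁻⁵ × 1.18) = 16.8 m/s
Around a low, centrifugal force acts outward with Coriolis, so pressure-gradient force balances both:
(1/ρ)|∂P/∂n| = fV + V²/R  →  V² + fR·V − fR·V_g = 0
With fR = 8.77×10⁻⁵ × 1583×10³ m = 139 m/s:
V = [−fR + √((fR)² + 4 fR V_g)]/2 = [−139 + √(139² + 4×139×16.8)]/2 = 15.1 m/s
Subgeostrophic (V < V_g = 16.8 m/s), as expected around a low.
Converting: 15.1 m/s × 3.6 = 54.5 km/h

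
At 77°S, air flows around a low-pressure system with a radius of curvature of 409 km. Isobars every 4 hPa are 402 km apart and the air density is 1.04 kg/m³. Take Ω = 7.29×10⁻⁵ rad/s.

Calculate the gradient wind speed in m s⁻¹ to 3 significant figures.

Coriolis parameter at 77°S:
f = 2Ω sin φ = 2 × 7.29×10⁻⁵ × sin 77° = 1.42×10⁻⁴ s⁻¹
Pressure gradient: |∂P/∂n| = 400 Pa / 402000 m = 9.95×10⁻⁴ Pa/m
Geostrophic speed: V_g = |∂P/∂n|/(fρ) = 9.95×10⁻⁴/(1.42×10⁻⁴ × 1.04) = 6.73 m/s
Around a low, centrifugal force acts outward with Coriolis, so pressure-gradient force balances both:
(1/ρ)|∂P/∂n| = fV + V²/R  →  V² + fR·V − fR·V_g = 0
With fR = 1.42×10⁻⁴ × 409×10³ m = 58.1 m/s:
V = [−fR + √((fR)² + 4 fR V_g)]/2 = [−58.1 + √(58.1² + 4×58.1×6.73)]/2 = 6.1 m/s
Subgeostrophic (V < V_g = 6.73 m/s), as expected around a low.

6.10 m s⁻¹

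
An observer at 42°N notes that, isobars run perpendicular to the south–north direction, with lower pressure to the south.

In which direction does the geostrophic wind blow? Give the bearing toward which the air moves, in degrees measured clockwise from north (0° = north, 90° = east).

The pressure-gradient force points toward the south (bearing 180°).
Geostrophic balance: in the Northern Hemisphere the Coriolis force deflects motion to the right, so the geostrophic wind blows 90° to the right of the pressure-gradient force (low pressure on the left).
Rotating 180° by 90° clockwise gives 270° — the wind blows toward the west.

270°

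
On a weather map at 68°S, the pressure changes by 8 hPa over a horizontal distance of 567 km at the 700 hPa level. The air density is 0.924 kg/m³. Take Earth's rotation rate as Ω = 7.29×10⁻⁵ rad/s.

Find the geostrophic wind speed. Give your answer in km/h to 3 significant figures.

40.7 km/h

Coriolis parameter at 68°S:
f = 2Ω sin φ = 2 × 7.29×10⁻⁵ × sin 68° = 1.35×10⁻⁴ s⁻¹
Pressure gradient: |∂P/∂n| = 800 Pa / 567000 m = 1.41×10⁻³ Pa/m
Geostrophic balance (pressure-gradient force = Coriolis force):
V_g = (1/(fρ)) |∂P/∂n| = 1.41×10⁻³ / (1.35×10⁻⁴ × 0.924) = 11.3 m/s
Converting: 11.3 m/s × 3.6 = 40.7 km/h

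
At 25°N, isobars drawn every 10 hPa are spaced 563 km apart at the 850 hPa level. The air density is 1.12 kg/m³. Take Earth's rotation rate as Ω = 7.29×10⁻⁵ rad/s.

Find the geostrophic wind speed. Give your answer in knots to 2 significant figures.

Coriolis parameter at 25°N:
f = 2Ω sin φ = 2 × 7.29×10⁻⁵ × sin 25° = 6.16×10⁻⁵ s⁻¹
Pressure gradient: |∂P/∂n| = 1000 Pa / 563000 m = 1.78×10⁻³ Pa/m
Geostrophic balance (pressure-gradient force = Coriolis force):
V_g = (1/(fρ)) |∂P/∂n| = 1.78×10⁻³ / (6.16×10⁻⁵ × 1.12) = 25.7 m/s
Converting: 25.7 m/s × 1.944 = 50 knots

50 knots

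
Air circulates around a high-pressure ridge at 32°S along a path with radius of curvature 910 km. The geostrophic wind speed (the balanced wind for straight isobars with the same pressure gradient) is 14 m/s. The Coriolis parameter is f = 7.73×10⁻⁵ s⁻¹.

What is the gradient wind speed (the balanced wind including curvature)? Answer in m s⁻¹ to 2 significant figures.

19 m s⁻¹

Around a high, pressure-gradient force acts outward with centrifugal, so Coriolis balances both:
fV = (1/ρ)|∂P/∂n| + V²/R  →  V² − fR·V + fR·V_g = 0
With fR = 7.73×10⁻⁵ × 910×10³ m = 70.3 m/s:
V = [fR − √((fR)² − 4 fR V_g)]/2 = [70.3 − √(70.3² − 4×70.3×14)]/2 = 19.3 m/s
Supergeostrophic (V > V_g = 14 m/s), as expected around a high.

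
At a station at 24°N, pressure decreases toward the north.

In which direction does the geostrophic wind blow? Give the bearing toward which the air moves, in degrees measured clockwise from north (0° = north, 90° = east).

090°

The pressure-gradient force points toward the north (bearing 000°).
Geostrophic balance: in the Northern Hemisphere the Coriolis force deflects motion to the right, so the geostrophic wind blows 90° to the right of the pressure-gradient force (low pressure on the left).
Rotating 000° by 90° clockwise gives 090° — the wind blows toward the east.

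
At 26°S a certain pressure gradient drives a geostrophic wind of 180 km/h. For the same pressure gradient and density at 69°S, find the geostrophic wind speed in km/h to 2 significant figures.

85 km/h

With the same pressure gradient and density, V_g ∝ 1/f ∝ 1/sin φ.
V₂ = V₁ · sin φ₁ / sin φ₂ = 180 × sin 26° / sin 69°
V₂ = 180 × 0.4384/0.9336 = 85 km/h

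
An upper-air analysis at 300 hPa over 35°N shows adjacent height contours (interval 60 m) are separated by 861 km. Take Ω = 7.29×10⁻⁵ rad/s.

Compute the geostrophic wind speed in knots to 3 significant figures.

15.9 knots

Coriolis parameter at 35°N:
f = 2Ω sin φ = 2 × 7.29×10⁻⁵ × sin 35° = 8.36×10⁻⁵ s⁻¹
Height gradient: |∂Z/∂n| = 60 m / 861000 m = 6.97×10⁻⁵
On a pressure surface, geostrophic balance gives V_g = (g/f)|∂Z/∂n|:
V_g = 9.81 × 6.97×10⁻⁵ / 8.36×10⁻⁵ = 8.17 m/s
Converting: 8.17 m/s × 1.944 = 15.9 knots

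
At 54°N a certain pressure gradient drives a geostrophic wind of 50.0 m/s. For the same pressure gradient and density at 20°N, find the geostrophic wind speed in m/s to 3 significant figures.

118 m/s

With the same pressure gradient and density, V_g ∝ 1/f ∝ 1/sin φ.
V₂ = V₁ · sin φ₁ / sin φ₂ = 50.0 × sin 54° / sin 20°
V₂ = 50.0 × 0.8090/0.3420 = 118 m/s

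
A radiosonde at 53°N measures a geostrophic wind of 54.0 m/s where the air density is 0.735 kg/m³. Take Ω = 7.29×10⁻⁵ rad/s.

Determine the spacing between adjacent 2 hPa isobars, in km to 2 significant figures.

Coriolis parameter at 53°N:
f = 2Ω sin φ = 2 × 7.29×10⁻⁵ × sin 53° = 1.16×10⁻⁴ s⁻¹
Geostrophic balance rearranged: |∂P/∂n| = f ρ V_g
|∂P/∂n| = 1.16×10⁻⁴ × 0.735 × 54.0 = 4.62×10⁻³ Pa/m
Isobar spacing: Δn = ΔP/|∂P/∂n| = 200 Pa / 4.62×10⁻³ Pa/m = 43276 m ≈ 43 km

43 km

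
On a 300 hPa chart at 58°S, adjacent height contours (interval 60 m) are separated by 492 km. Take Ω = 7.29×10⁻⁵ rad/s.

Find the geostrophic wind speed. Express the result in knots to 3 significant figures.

Coriolis parameter at 58°S:
f = 2Ω sin φ = 2 × 7.29×10⁻⁵ × sin 58° = 1.24×10⁻⁴ s⁻¹
Height gradient: |∂Z/∂n| = 60 m / 492000 m = 1.22×10⁻⁴
On a pressure surface, geostrophic balance gives V_g = (g/f)|∂Z/∂n|:
V_g = 9.81 × 1.22×10⁻⁴ / 1.24×10⁻⁴ = 9.68 m/s
Converting: 9.68 m/s × 1.944 = 18.8 knots

18.8 knots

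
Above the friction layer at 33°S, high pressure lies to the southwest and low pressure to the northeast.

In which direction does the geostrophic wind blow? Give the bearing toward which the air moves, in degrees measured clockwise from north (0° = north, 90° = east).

315°

The pressure-gradient force points toward the northeast (bearing 045°).
Geostrophic balance: in the Southern Hemisphere the Coriolis force deflects motion to the left, so the geostrophic wind blows 90° to the left of the pressure-gradient force (low pressure on the right).
Rotating 045° by 90° counterclockwise gives 315° — the wind blows toward the northwest.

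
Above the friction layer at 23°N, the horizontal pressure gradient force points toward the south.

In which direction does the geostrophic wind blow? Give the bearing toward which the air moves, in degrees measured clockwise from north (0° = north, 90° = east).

The pressure-gradient force points toward the south (bearing 180°).
Geostrophic balance: in the Northern Hemisphere the Coriolis force deflects motion to the right, so the geostrophic wind blows 90° to the right of the pressure-gradient force (low pressure on the left).
Rotating 180° by 90° clockwise gives 270° — the wind blows toward the west.

270°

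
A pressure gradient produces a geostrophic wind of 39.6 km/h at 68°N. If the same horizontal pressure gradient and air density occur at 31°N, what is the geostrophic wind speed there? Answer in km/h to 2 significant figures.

With the same pressure gradient and density, V_g ∝ 1/f ∝ 1/sin φ.
V₂ = V₁ · sin φ₁ / sin φ₂ = 39.6 × sin 68° / sin 31°
V₂ = 39.6 × 0.9272/0.5150 = 71 km/h

71 km/h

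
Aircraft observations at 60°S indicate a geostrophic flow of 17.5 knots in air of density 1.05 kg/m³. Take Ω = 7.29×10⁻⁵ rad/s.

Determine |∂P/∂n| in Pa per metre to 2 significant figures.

Coriolis parameter at 60°S:
f = 2Ω sin φ = 2 × 7.29×10⁻⁵ × sin 60° = 1.26×10⁻⁴ s⁻¹
Wind speed in SI: 17.5 knots = 9.00 m/s
Geostrophic balance rearranged: |∂P/∂n| = f ρ V_g
|∂P/∂n| = 1.26×10⁻⁴ × 1.05 × 9.00 = 1.19×10⁻³ Pa/m

1.2×10⁻³ Pa/m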